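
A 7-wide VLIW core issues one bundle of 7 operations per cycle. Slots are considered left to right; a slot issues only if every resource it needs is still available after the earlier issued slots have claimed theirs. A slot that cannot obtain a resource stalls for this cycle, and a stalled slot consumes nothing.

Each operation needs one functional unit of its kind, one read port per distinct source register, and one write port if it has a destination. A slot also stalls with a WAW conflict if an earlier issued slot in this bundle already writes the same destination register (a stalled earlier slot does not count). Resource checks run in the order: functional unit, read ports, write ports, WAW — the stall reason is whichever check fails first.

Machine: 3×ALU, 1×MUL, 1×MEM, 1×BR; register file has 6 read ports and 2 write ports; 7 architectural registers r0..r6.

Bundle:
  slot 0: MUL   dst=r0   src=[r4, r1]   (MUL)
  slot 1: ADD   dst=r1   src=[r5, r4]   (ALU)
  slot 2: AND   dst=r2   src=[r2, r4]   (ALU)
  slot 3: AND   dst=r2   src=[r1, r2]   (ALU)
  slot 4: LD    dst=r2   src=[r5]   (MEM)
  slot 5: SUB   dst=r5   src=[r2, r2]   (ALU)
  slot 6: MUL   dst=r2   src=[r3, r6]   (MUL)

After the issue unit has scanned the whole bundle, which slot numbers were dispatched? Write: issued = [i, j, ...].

issued = [0, 1]

#0 MUL src=r4,r1 dispatched  <A:3 Mu:0 Ld:1 B:1 rd:4 wr:1>
#1 ALU src=r5,r4 dispatched  <A:2 Mu:0 Ld:1 B:1 rd:2 wr:0>
#2 ALU src=r2,r4 held:WR_PORT  <A:2 Mu:0 Ld:1 B:1 rd:2 wr:0>
#3 ALU src=r1,r2 held:WR_PORT  <A:2 Mu:0 Ld:1 B:1 rd:2 wr:0>
#4 MEM src=r5 held:WR_PORT  <A:2 Mu:0 Ld:1 B:1 rd:2 wr:0>
#5 ALU src=r2,r2 held:WR_PORT  <A:2 Mu:0 Ld:1 B:1 rd:2 wr:0>
#6 MUL src=r3,r6 held:FU  <A:2 Mu:0 Ld:1 B:1 rd:2 wr:0>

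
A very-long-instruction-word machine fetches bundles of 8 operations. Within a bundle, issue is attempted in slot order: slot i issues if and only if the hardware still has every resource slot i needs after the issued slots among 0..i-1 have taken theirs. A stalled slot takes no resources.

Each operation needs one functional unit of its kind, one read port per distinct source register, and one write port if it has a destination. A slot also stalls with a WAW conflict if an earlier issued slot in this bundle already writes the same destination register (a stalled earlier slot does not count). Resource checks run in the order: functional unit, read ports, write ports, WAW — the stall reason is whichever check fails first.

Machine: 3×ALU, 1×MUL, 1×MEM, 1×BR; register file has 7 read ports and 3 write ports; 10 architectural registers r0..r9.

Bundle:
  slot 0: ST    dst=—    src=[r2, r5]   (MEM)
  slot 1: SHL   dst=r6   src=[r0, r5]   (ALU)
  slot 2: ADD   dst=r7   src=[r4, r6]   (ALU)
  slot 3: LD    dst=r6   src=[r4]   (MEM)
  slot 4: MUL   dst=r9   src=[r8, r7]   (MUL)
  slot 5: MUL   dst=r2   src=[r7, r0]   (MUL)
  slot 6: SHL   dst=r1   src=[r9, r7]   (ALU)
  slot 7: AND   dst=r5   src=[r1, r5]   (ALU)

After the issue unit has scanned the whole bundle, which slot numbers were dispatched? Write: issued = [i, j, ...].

slot 0 (MEM): ISSUE — free A3,Mu1,Ld0,B1 rp5 wp3
slot 1 (ALU): ISSUE — free A2,Mu1,Ld0,B1 rp3 wp2
slot 2 (ALU): ISSUE — free A1,Mu1,Ld0,B1 rp1 wp1
slot 3 (MEM): stall FU — free A1,Mu1,Ld0,B1 rp1 wp1
slot 4 (MUL): stall RD_PORT — free A1,Mu1,Ld0,B1 rp1 wp1
slot 5 (MUL): stall RD_PORT — free A1,Mu1,Ld0,B1 rp1 wp1
slot 6 (ALU): stall RD_PORT — free A1,Mu1,Ld0,B1 rp1 wp1
slot 7 (ALU): stall RD_PORT — free A1,Mu1,Ld0,B1 rp1 wp1

issued = [0, 1, 2]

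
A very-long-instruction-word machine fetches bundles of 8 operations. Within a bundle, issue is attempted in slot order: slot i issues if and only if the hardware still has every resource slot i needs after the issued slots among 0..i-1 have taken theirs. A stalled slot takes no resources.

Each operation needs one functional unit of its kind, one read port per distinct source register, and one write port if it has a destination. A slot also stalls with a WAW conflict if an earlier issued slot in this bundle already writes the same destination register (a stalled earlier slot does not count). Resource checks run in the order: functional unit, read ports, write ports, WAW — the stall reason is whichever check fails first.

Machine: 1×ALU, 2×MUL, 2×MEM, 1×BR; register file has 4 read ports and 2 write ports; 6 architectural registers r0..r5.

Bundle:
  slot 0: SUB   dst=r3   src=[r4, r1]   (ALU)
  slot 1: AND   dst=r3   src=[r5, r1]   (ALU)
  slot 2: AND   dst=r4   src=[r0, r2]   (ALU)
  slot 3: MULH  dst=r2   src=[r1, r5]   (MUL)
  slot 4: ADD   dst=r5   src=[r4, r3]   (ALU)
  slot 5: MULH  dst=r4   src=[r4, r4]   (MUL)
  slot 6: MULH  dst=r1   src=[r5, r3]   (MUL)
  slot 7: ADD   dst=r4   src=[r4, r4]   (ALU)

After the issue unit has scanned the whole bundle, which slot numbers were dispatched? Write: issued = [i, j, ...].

issued = [0, 3]

slot 0 (ALU): ISSUE — free A0,Mu2,Ld2,B1 rp2 wp1
slot 1 (ALU): stall FU — free A0,Mu2,Ld2,B1 rp2 wp1
slot 2 (ALU): stall FU — free A0,Mu2,Ld2,B1 rp2 wp1
slot 3 (MUL): ISSUE — free A0,Mu1,Ld2,B1 rp0 wp0
slot 4 (ALU): stall FU — free A0,Mu1,Ld2,B1 rp0 wp0
slot 5 (MUL): stall RD_PORT — free A0,Mu1,Ld2,B1 rp0 wp0
slot 6 (MUL): stall RD_PORT — free A0,Mu1,Ld2,B1 rp0 wp0
slot 7 (ALU): stall FU — free A0,Mu1,Ld2,B1 rp0 wp0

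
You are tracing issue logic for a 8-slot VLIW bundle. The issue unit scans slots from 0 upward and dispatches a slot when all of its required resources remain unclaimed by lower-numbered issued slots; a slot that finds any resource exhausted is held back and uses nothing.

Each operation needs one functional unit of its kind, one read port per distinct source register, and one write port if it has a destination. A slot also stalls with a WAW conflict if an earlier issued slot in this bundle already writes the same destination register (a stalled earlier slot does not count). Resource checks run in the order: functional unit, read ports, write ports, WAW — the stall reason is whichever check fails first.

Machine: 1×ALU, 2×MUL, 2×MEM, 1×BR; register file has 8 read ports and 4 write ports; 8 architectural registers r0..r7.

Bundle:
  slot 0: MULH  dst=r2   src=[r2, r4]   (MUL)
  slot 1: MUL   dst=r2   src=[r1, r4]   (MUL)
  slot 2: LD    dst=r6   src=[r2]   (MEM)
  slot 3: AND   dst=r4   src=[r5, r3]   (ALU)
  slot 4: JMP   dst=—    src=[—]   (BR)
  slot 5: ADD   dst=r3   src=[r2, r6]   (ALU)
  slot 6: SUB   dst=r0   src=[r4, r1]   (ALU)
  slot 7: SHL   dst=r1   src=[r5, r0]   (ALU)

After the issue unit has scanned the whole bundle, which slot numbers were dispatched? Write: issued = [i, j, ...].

issued = [0, 2, 3, 4]

(0) want 1×MUL +2rd +1wr — yes → AL1|MU1|ME2|BR1|rd6|wr3
(1) want 1×MUL +2rd +1wr — WAW → AL1|MU1|ME2|BR1|rd6|wr3
(2) want 1×MEM +1rd +1wr — yes → AL1|MU1|ME1|BR1|rd5|wr2
(3) want 1×ALU +2rd +1wr — yes → AL0|MU1|ME1|BR1|rd3|wr1
(4) want 1×BR +0rd +0wr — yes → AL0|MU1|ME1|BR0|rd3|wr1
(5) want 1×ALU +2rd +1wr — FU → AL0|MU1|ME1|BR0|rd3|wr1
(6) want 1×ALU +2rd +1wr — FU → AL0|MU1|ME1|BR0|rd3|wr1
(7) want 1×ALU +2rd +1wr — FU → AL0|MU1|ME1|BR0|rd3|wr1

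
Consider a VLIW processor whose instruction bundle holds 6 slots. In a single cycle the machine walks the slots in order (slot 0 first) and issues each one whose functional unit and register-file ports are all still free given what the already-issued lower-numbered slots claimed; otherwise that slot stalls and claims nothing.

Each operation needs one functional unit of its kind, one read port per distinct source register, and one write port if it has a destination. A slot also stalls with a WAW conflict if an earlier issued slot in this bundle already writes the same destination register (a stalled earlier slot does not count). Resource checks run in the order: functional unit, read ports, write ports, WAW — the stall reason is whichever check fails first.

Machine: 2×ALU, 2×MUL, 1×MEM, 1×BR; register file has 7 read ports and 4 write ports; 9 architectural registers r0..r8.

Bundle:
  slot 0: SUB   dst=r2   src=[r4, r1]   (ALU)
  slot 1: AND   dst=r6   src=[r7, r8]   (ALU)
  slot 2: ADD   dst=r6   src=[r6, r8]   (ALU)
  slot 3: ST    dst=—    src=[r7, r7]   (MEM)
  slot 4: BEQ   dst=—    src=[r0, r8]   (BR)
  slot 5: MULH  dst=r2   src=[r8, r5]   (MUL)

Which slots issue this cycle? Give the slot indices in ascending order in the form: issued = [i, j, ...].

[0] ALU needs rd=2 wr=1: ok; after: ALU=1 MUL=2 MEM=1 BR=1, R=5, W=3
[1] ALU needs rd=2 wr=1: ok; after: ALU=0 MUL=2 MEM=1 BR=1, R=3, W=2
[2] ALU needs rd=2 wr=1: FU; after: ALU=0 MUL=2 MEM=1 BR=1, R=3, W=2
[3] MEM needs rd=1 wr=0: ok; after: ALU=0 MUL=2 MEM=0 BR=1, R=2, W=2
[4] BR needs rd=2 wr=0: ok; after: ALU=0 MUL=2 MEM=0 BR=0, R=0, W=2
[5] MUL needs rd=2 wr=1: RD_PORT; after: ALU=0 MUL=2 MEM=0 BR=0, R=0, W=2

issued = [0, 1, 3, 4]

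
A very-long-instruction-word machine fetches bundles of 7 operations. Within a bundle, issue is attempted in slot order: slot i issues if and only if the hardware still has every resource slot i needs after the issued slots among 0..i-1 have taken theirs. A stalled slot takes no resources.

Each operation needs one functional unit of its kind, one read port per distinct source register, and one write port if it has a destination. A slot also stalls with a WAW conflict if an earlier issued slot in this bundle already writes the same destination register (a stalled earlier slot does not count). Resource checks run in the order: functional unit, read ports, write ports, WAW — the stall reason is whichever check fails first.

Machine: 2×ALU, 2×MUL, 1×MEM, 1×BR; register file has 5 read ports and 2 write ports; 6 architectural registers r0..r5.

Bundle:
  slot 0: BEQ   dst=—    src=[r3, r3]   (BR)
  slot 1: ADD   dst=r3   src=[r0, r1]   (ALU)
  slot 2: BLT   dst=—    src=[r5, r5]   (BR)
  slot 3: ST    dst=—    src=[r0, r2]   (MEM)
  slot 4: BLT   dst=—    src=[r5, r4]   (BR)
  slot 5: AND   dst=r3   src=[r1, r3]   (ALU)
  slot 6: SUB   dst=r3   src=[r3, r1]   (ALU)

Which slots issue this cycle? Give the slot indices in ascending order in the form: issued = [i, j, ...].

issued = [0, 1, 3]

#0 BR src=r3,r3 dispatched  <A:2 Mu:2 Ld:1 B:0 rd:4 wr:2>
#1 ALU src=r0,r1 dispatched  <A:1 Mu:2 Ld:1 B:0 rd:2 wr:1>
#2 BR src=r5,r5 held:FU  <A:1 Mu:2 Ld:1 B:0 rd:2 wr:1>
#3 MEM src=r0,r2 dispatched  <A:1 Mu:2 Ld:0 B:0 rd:0 wr:1>
#4 BR src=r5,r4 held:FU  <A:1 Mu:2 Ld:0 B:0 rd:0 wr:1>
#5 ALU src=r1,r3 held:RD_PORT  <A:1 Mu:2 Ld:0 B:0 rd:0 wr:1>
#6 ALU src=r3,r1 held:RD_PORT  <A:1 Mu:2 Ld:0 B:0 rd:0 wr:1>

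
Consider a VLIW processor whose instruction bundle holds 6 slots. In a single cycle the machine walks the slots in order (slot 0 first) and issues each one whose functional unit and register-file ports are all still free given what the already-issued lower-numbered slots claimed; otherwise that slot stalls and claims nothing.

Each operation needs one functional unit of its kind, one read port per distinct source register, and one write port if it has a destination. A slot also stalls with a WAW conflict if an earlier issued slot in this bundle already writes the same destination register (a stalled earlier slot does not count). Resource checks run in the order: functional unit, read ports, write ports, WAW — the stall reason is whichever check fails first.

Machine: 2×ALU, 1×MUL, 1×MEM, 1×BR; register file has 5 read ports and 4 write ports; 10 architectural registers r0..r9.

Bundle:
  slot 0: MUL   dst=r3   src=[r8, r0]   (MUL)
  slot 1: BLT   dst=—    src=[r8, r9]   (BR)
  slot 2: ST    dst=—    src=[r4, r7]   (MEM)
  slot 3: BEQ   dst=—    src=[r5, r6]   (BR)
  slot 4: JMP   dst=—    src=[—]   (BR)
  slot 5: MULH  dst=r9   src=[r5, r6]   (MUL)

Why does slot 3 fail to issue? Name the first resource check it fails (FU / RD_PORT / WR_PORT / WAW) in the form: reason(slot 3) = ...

#0 MUL src=r8,r0 dispatched  <A:2 Mu:0 Ld:1 B:1 rd:3 wr:3>
#1 BR src=r8,r9 dispatched  <A:2 Mu:0 Ld:1 B:0 rd:1 wr:3>
#2 MEM src=r4,r7 held:RD_PORT  <A:2 Mu:0 Ld:1 B:0 rd:1 wr:3>
#3 BR src=r5,r6 held:FU  <A:2 Mu:0 Ld:1 B:0 rd:1 wr:3>
#4 BR src=- held:FU  <A:2 Mu:0 Ld:1 B:0 rd:1 wr:3>
#5 MUL src=r5,r6 held:FU  <A:2 Mu:0 Ld:1 B:0 rd:1 wr:3>

reason(slot 3) = FU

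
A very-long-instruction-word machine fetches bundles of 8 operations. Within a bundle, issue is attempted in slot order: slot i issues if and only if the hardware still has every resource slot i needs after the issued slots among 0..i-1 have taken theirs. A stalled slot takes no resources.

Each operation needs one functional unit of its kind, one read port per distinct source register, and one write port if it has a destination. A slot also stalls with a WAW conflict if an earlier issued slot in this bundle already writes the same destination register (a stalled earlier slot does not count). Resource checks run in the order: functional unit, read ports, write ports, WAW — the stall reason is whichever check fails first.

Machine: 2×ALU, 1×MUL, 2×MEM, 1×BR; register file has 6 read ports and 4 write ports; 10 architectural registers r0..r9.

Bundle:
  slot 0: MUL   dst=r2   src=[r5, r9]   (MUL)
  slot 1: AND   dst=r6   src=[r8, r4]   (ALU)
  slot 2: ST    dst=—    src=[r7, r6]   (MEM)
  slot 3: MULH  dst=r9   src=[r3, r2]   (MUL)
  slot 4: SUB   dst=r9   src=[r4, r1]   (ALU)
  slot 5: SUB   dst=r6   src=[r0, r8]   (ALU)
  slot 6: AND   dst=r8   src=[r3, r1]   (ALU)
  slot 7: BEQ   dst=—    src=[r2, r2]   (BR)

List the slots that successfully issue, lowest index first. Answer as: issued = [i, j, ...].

[0] MUL needs rd=2 wr=1: ok; after: ALU=2 MUL=0 MEM=2 BR=1, R=4, W=3
[1] ALU needs rd=2 wr=1: ok; after: ALU=1 MUL=0 MEM=2 BR=1, R=2, W=2
[2] MEM needs rd=2 wr=0: ok; after: ALU=1 MUL=0 MEM=1 BR=1, R=0, W=2
[3] MUL needs rd=2 wr=1: FU; after: ALU=1 MUL=0 MEM=1 BR=1, R=0, W=2
[4] ALU needs rd=2 wr=1: RD_PORT; after: ALU=1 MUL=0 MEM=1 BR=1, R=0, W=2
[5] ALU needs rd=2 wr=1: RD_PORT; after: ALU=1 MUL=0 MEM=1 BR=1, R=0, W=2
[6] ALU needs rd=2 wr=1: RD_PORT; after: ALU=1 MUL=0 MEM=1 BR=1, R=0, W=2
[7] BR needs rd=1 wr=0: RD_PORT; after: ALU=1 MUL=0 MEM=1 BR=1, R=0, W=2

issued = [0, 1, 2]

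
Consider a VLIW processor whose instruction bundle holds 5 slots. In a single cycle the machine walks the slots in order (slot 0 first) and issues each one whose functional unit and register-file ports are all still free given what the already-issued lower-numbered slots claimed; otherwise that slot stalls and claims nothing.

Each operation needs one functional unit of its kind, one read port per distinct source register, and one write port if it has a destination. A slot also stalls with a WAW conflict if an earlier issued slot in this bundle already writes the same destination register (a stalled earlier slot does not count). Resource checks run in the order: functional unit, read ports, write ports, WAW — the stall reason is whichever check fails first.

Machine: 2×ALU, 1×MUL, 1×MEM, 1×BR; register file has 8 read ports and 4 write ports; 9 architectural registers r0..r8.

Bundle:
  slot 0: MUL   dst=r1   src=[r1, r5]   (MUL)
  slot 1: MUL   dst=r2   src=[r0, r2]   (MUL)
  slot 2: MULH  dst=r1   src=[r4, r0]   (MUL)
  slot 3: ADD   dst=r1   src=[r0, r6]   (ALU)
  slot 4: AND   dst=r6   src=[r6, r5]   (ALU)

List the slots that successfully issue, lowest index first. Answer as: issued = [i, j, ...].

[0] MUL needs rd=2 wr=1: ok; after: ALU=2 MUL=0 MEM=1 BR=1, R=6, W=3
[1] MUL needs rd=2 wr=1: FU; after: ALU=2 MUL=0 MEM=1 BR=1, R=6, W=3
[2] MUL needs rd=2 wr=1: FU; after: ALU=2 MUL=0 MEM=1 BR=1, R=6, W=3
[3] ALU needs rd=2 wr=1: WAW; after: ALU=2 MUL=0 MEM=1 BR=1, R=6, W=3
[4] ALU needs rd=2 wr=1: ok; after: ALU=1 MUL=0 MEM=1 BR=1, R=4, W=2

issued = [0, 4]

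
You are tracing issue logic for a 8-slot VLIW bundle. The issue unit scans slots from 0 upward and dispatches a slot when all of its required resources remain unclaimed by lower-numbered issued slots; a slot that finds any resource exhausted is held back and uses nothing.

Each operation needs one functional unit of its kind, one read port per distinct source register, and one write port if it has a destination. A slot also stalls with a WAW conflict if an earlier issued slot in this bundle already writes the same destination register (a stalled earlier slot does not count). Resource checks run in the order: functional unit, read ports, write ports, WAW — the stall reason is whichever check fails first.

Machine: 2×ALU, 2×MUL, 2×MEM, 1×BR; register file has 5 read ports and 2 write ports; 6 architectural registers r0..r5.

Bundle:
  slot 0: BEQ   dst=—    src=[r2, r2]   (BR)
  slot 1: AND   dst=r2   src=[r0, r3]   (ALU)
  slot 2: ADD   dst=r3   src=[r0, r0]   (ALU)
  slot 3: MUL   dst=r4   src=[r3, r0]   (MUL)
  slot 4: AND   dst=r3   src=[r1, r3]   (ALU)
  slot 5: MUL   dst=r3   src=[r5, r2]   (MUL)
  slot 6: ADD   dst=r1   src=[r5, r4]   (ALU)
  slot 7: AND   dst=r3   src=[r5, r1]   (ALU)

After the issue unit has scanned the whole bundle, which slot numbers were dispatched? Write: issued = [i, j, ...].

(0) want 1×BR +1rd +0wr — yes → AL2|MU2|ME2|BR0|rd4|wr2
(1) want 1×ALU +2rd +1wr — yes → AL1|MU2|ME2|BR0|rd2|wr1
(2) want 1×ALU +1rd +1wr — yes → AL0|MU2|ME2|BR0|rd1|wr0
(3) want 1×MUL +2rd +1wr — RD_PORT → AL0|MU2|ME2|BR0|rd1|wr0
(4) want 1×ALU +2rd +1wr — FU → AL0|MU2|ME2|BR0|rd1|wr0
(5) want 1×MUL +2rd +1wr — RD_PORT → AL0|MU2|ME2|BR0|rd1|wr0
(6) want 1×ALU +2rd +1wr — FU → AL0|MU2|ME2|BR0|rd1|wr0
(7) want 1×ALU +2rd +1wr — FU → AL0|MU2|ME2|BR0|rd1|wr0

issued = [0, 1, 2]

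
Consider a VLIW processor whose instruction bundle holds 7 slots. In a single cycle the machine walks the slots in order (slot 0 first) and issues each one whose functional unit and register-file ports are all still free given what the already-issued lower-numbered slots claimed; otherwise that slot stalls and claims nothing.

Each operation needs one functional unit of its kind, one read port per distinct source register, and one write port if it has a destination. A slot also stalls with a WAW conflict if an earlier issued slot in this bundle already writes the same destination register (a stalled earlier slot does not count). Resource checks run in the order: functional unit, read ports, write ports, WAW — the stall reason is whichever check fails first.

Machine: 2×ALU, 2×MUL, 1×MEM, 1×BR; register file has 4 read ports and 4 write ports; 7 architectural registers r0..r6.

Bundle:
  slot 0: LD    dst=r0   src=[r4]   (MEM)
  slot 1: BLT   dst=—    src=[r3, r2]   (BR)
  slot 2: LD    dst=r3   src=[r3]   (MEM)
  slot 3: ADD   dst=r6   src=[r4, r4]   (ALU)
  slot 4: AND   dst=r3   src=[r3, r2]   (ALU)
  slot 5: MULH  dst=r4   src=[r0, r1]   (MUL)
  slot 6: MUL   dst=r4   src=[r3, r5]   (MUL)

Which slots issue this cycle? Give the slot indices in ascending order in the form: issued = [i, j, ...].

issued = [0, 1, 3]

(0) want 1×MEM +1rd +1wr — yes → AL2|MU2|ME0|BR1|rd3|wr3
(1) want 1×BR +2rd +0wr — yes → AL2|MU2|ME0|BR0|rd1|wr3
(2) want 1×MEM +1rd +1wr — FU → AL2|MU2|ME0|BR0|rd1|wr3
(3) want 1×ALU +1rd +1wr — yes → AL1|MU2|ME0|BR0|rd0|wr2
(4) want 1×ALU +2rd +1wr — RD_PORT → AL1|MU2|ME0|BR0|rd0|wr2
(5) want 1×MUL +2rd +1wr — RD_PORT → AL1|MU2|ME0|BR0|rd0|wr2
(6) want 1×MUL +2rd +1wr — RD_PORT → AL1|MU2|ME0|BR0|rd0|wr2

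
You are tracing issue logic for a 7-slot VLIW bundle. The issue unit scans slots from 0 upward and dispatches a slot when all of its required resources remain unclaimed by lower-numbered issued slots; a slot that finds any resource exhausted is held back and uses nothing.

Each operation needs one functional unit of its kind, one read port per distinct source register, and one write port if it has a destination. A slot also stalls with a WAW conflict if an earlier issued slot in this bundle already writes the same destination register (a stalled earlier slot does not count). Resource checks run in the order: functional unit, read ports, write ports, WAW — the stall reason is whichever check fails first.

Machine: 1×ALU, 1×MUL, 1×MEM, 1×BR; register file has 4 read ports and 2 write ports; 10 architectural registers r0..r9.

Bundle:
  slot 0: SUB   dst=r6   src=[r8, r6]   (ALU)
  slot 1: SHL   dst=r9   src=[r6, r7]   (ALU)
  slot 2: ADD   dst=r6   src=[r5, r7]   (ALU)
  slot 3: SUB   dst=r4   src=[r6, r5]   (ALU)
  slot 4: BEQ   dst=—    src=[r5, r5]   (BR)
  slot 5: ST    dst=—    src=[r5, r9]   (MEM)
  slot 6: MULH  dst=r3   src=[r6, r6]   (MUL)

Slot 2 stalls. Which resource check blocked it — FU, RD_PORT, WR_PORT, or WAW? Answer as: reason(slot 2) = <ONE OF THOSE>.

slot 0 (ALU): ISSUE — free A0,Mu1,Ld1,B1 rp2 wp1
slot 1 (ALU): stall FU — free A0,Mu1,Ld1,B1 rp2 wp1
slot 2 (ALU): stall FU — free A0,Mu1,Ld1,B1 rp2 wp1
slot 3 (ALU): stall FU — free A0,Mu1,Ld1,B1 rp2 wp1
slot 4 (BR): ISSUE — free A0,Mu1,Ld1,B0 rp1 wp1
slot 5 (MEM): stall RD_PORT — free A0,Mu1,Ld1,B0 rp1 wp1
slot 6 (MUL): ISSUE — free A0,Mu0,Ld1,B0 rp0 wp0

reason(slot 2) = FU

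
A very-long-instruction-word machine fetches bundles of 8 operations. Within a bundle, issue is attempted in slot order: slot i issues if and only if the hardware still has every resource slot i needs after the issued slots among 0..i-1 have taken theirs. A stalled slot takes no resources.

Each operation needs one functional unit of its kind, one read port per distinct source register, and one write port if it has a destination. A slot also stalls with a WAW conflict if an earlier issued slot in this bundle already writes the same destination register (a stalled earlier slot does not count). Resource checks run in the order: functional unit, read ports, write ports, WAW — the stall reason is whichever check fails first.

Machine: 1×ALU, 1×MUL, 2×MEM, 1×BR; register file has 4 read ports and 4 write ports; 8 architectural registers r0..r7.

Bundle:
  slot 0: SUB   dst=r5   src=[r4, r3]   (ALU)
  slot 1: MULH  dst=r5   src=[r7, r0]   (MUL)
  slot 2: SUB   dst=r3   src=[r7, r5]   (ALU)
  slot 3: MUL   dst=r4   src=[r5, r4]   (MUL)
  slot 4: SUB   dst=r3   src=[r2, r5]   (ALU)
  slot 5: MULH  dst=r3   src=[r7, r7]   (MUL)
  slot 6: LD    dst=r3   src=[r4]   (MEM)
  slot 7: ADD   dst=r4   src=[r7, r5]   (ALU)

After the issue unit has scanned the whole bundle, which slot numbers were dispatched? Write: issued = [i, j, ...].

issued = [0, 3]

  0. ALU→r5 ⇒ go  {0A/1Mu/2Ld/1B | 2r 3w}
  1. MUL→r5 ⇒ no(WAW)  {0A/1Mu/2Ld/1B | 2r 3w}
  2. ALU→r3 ⇒ no(FU)  {0A/1Mu/2Ld/1B | 2r 3w}
  3. MUL→r4 ⇒ go  {0A/0Mu/2Ld/1B | 0r 2w}
  4. ALU→r3 ⇒ no(FU)  {0A/0Mu/2Ld/1B | 0r 2w}
  5. MUL→r3 ⇒ no(FU)  {0A/0Mu/2Ld/1B | 0r 2w}
  6. MEM→r3 ⇒ no(RD_PORT)  {0A/0Mu/2Ld/1B | 0r 2w}
  7. ALU→r4 ⇒ no(FU)  {0A/0Mu/2Ld/1B | 0r 2w}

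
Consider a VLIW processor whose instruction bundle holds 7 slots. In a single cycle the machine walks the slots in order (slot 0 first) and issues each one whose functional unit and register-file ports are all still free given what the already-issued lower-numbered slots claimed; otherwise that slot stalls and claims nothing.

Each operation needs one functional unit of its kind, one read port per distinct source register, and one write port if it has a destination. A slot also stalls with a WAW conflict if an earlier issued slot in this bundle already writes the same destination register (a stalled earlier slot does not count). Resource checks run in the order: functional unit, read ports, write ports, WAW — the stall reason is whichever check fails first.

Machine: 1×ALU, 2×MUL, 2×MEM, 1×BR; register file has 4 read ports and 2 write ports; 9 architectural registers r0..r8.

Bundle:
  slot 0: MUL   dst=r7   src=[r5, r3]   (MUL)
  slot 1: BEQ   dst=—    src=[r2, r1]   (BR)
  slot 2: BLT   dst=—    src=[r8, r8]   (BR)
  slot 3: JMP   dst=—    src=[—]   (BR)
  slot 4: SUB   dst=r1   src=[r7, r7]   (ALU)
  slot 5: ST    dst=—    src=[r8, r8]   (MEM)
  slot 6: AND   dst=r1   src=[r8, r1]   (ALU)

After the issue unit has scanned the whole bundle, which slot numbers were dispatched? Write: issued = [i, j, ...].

[0] MUL needs rd=2 wr=1: ok; after: ALU=1 MUL=1 MEM=2 BR=1, R=2, W=1
[1] BR needs rd=2 wr=0: ok; after: ALU=1 MUL=1 MEM=2 BR=0, R=0, W=1
[2] BR needs rd=1 wr=0: FU; after: ALU=1 MUL=1 MEM=2 BR=0, R=0, W=1
[3] BR needs rd=0 wr=0: FU; after: ALU=1 MUL=1 MEM=2 BR=0, R=0, W=1
[4] ALU needs rd=1 wr=1: RD_PORT; after: ALU=1 MUL=1 MEM=2 BR=0, R=0, W=1
[5] MEM needs rd=1 wr=0: RD_PORT; after: ALU=1 MUL=1 MEM=2 BR=0, R=0, W=1
[6] ALU needs rd=2 wr=1: RD_PORT; after: ALU=1 MUL=1 MEM=2 BR=0, R=0, W=1

issued = [0, 1]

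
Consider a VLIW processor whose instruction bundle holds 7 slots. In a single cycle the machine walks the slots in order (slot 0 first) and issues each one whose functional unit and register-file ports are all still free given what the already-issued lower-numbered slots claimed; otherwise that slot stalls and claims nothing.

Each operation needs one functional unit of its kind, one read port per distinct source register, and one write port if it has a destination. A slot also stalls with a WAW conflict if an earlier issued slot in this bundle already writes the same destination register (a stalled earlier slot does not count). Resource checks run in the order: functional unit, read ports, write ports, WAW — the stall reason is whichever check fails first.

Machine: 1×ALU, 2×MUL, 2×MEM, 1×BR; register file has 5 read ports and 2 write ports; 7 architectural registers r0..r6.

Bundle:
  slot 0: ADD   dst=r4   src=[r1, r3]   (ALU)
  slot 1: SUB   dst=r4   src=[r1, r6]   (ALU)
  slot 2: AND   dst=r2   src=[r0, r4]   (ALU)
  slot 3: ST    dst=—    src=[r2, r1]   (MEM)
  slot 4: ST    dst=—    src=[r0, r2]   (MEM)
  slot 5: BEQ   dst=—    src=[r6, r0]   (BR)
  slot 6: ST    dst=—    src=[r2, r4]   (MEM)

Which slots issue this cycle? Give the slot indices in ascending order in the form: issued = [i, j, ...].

slot 0 (ALU): ISSUE — free A0,Mu2,Ld2,B1 rp3 wp1
slot 1 (ALU): stall FU — free A0,Mu2,Ld2,B1 rp3 wp1
slot 2 (ALU): stall FU — free A0,Mu2,Ld2,B1 rp3 wp1
slot 3 (MEM): ISSUE — free A0,Mu2,Ld1,B1 rp1 wp1
slot 4 (MEM): stall RD_PORT — free A0,Mu2,Ld1,B1 rp1 wp1
slot 5 (BR): stall RD_PORT — free A0,Mu2,Ld1,B1 rp1 wp1
slot 6 (MEM): stall RD_PORT — free A0,Mu2,Ld1,B1 rp1 wp1

issued = [0, 3]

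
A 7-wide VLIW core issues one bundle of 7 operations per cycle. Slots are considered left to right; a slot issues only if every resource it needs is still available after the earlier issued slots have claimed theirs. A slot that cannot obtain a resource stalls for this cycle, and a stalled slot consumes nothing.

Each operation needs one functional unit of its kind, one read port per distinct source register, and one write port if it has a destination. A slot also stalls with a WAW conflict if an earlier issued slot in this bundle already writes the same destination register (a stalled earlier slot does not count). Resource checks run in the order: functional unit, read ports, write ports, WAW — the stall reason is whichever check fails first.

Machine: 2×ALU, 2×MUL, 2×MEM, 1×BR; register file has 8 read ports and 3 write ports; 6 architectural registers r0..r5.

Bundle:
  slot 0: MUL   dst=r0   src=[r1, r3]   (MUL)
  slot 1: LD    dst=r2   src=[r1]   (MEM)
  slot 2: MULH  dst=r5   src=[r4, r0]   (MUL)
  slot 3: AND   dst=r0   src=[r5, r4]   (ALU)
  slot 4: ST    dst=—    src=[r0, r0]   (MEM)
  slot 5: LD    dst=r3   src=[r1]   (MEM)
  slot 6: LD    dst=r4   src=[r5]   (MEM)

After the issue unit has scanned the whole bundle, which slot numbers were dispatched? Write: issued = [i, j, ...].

[0] MUL needs rd=2 wr=1: ok; after: ALU=2 MUL=1 MEM=2 BR=1, R=6, W=2
[1] MEM needs rd=1 wr=1: ok; after: ALU=2 MUL=1 MEM=1 BR=1, R=5, W=1
[2] MUL needs rd=2 wr=1: ok; after: ALU=2 MUL=0 MEM=1 BR=1, R=3, W=0
[3] ALU needs rd=2 wr=1: WR_PORT; after: ALU=2 MUL=0 MEM=1 BR=1, R=3, W=0
[4] MEM needs rd=1 wr=0: ok; after: ALU=2 MUL=0 MEM=0 BR=1, R=2, W=0
[5] MEM needs rd=1 wr=1: FU; after: ALU=2 MUL=0 MEM=0 BR=1, R=2, W=0
[6] MEM needs rd=1 wr=1: FU; after: ALU=2 MUL=0 MEM=0 BR=1, R=2, W=0

issued = [0, 1, 2, 4]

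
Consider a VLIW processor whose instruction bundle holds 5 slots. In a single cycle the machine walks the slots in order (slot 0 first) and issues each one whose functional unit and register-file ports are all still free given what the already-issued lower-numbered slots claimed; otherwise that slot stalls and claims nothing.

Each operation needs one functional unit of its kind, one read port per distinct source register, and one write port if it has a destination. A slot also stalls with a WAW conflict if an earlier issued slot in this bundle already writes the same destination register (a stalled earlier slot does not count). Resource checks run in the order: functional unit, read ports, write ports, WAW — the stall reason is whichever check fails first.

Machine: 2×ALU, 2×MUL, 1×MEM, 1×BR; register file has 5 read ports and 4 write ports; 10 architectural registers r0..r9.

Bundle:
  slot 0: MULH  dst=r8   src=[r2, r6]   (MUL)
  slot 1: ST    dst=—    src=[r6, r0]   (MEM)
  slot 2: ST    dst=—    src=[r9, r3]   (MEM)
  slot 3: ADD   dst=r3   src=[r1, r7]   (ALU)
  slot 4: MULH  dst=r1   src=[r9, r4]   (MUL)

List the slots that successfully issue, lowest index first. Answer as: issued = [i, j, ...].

  0. MUL→r8 ⇒ go  {2A/1Mu/1Ld/1B | 3r 3w}
  1. MEM ⇒ go  {2A/1Mu/0Ld/1B | 1r 3w}
  2. MEM ⇒ no(FU)  {2A/1Mu/0Ld/1B | 1r 3w}
  3. ALU→r3 ⇒ no(RD_PORT)  {2A/1Mu/0Ld/1B | 1r 3w}
  4. MUL→r1 ⇒ no(RD_PORT)  {2A/1Mu/0Ld/1B | 1r 3w}

issued = [0, 1]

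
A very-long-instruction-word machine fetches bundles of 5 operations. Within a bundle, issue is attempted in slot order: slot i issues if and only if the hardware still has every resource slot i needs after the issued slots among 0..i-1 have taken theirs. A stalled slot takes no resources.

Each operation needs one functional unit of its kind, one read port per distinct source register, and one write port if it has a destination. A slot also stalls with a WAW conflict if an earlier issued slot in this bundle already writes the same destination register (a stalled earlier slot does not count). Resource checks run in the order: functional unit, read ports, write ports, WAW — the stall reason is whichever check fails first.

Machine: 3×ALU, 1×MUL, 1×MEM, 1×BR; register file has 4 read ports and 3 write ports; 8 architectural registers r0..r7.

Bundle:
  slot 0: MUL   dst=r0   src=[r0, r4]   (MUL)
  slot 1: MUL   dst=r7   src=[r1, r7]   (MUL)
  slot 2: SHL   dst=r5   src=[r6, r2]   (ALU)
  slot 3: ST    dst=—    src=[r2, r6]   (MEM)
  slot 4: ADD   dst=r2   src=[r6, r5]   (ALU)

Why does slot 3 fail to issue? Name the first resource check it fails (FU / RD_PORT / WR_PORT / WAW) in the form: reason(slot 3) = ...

[0] MUL needs rd=2 wr=1: ok; after: ALU=3 MUL=0 MEM=1 BR=1, R=2, W=2
[1] MUL needs rd=2 wr=1: FU; after: ALU=3 MUL=0 MEM=1 BR=1, R=2, W=2
[2] ALU needs rd=2 wr=1: ok; after: ALU=2 MUL=0 MEM=1 BR=1, R=0, W=1
[3] MEM needs rd=2 wr=0: RD_PORT; after: ALU=2 MUL=0 MEM=1 BR=1, R=0, W=1
[4] ALU needs rd=2 wr=1: RD_PORT; after: ALU=2 MUL=0 MEM=1 BR=1, R=0, W=1

reason(slot 3) = RD_PORT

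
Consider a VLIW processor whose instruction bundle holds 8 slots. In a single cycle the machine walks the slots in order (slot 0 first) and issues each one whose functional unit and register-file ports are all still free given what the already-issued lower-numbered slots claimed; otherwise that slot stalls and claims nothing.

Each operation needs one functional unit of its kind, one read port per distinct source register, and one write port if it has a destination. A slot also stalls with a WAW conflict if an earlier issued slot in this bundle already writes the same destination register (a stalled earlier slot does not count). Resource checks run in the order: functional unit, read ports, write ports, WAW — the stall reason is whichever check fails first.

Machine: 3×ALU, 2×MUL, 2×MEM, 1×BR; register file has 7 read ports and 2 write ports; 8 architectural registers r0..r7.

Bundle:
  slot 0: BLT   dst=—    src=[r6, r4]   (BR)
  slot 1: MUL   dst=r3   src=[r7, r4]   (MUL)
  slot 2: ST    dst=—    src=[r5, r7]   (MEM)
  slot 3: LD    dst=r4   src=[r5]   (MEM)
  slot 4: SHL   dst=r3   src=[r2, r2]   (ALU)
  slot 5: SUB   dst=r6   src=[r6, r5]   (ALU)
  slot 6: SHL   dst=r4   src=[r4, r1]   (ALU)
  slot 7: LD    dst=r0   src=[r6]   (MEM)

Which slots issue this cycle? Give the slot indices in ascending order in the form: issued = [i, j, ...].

issued = [0, 1, 2, 3]

slot 0 (BR): ISSUE — free A3,Mu2,Ld2,B0 rp5 wp2
slot 1 (MUL): ISSUE — free A3,Mu1,Ld2,B0 rp3 wp1
slot 2 (MEM): ISSUE — free A3,Mu1,Ld1,B0 rp1 wp1
slot 3 (MEM): ISSUE — free A3,Mu1,Ld0,B0 rp0 wp0
slot 4 (ALU): stall RD_PORT — free A3,Mu1,Ld0,B0 rp0 wp0
slot 5 (ALU): stall RD_PORT — free A3,Mu1,Ld0,B0 rp0 wp0
slot 6 (ALU): stall RD_PORT — free A3,Mu1,Ld0,B0 rp0 wp0
slot 7 (MEM): stall FU — free A3,Mu1,Ld0,B0 rp0 wp0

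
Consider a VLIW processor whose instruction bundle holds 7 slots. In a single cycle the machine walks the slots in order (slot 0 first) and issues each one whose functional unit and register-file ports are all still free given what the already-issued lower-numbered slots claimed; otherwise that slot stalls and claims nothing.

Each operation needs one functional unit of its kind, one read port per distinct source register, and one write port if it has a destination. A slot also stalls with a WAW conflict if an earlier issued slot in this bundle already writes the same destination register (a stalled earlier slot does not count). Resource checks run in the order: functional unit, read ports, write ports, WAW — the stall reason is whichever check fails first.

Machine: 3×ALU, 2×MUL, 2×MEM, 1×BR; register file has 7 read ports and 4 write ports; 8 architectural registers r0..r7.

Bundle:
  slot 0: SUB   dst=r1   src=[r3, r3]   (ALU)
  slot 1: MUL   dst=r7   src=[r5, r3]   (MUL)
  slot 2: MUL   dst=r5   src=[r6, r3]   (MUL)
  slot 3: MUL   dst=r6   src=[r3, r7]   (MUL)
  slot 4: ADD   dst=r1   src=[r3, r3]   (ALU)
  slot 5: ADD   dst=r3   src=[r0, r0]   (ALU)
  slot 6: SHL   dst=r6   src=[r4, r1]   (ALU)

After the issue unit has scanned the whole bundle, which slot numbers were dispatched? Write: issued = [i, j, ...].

issued = [0, 1, 2, 5]

slot 0 (ALU): ISSUE — free A2,Mu2,Ld2,B1 rp6 wp3
slot 1 (MUL): ISSUE — free A2,Mu1,Ld2,B1 rp4 wp2
slot 2 (MUL): ISSUE — free A2,Mu0,Ld2,B1 rp2 wp1
slot 3 (MUL): stall FU — free A2,Mu0,Ld2,B1 rp2 wp1
slot 4 (ALU): stall WAW — free A2,Mu0,Ld2,B1 rp2 wp1
slot 5 (ALU): ISSUE — free A1,Mu0,Ld2,B1 rp1 wp0
slot 6 (ALU): stall RD_PORT — free A1,Mu0,Ld2,B1 rp1 wp0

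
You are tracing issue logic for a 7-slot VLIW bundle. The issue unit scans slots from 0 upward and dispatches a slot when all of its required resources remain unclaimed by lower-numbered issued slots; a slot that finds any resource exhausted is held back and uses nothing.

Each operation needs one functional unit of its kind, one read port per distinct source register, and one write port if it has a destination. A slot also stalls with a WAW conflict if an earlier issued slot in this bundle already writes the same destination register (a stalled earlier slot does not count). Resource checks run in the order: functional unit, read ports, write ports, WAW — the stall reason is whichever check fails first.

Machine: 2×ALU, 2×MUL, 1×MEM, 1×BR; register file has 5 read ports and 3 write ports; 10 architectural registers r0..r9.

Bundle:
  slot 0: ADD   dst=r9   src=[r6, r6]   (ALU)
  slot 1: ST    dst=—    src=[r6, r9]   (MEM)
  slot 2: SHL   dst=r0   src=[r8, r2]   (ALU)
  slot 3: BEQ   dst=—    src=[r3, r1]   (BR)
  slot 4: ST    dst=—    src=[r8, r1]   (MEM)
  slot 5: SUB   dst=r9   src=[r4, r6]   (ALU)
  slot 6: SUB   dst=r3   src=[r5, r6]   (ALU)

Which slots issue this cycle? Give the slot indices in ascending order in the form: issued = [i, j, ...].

  0. ALU→r9 ⇒ go  {1A/2Mu/1Ld/1B | 4r 2w}
  1. MEM ⇒ go  {1A/2Mu/0Ld/1B | 2r 2w}
  2. ALU→r0 ⇒ go  {0A/2Mu/0Ld/1B | 0r 1w}
  3. BR ⇒ no(RD_PORT)  {0A/2Mu/0Ld/1B | 0r 1w}
  4. MEM ⇒ no(FU)  {0A/2Mu/0Ld/1B | 0r 1w}
  5. ALU→r9 ⇒ no(FU)  {0A/2Mu/0Ld/1B | 0r 1w}
  6. ALU→r3 ⇒ no(FU)  {0A/2Mu/0Ld/1B | 0r 1w}

issued = [0, 1, 2]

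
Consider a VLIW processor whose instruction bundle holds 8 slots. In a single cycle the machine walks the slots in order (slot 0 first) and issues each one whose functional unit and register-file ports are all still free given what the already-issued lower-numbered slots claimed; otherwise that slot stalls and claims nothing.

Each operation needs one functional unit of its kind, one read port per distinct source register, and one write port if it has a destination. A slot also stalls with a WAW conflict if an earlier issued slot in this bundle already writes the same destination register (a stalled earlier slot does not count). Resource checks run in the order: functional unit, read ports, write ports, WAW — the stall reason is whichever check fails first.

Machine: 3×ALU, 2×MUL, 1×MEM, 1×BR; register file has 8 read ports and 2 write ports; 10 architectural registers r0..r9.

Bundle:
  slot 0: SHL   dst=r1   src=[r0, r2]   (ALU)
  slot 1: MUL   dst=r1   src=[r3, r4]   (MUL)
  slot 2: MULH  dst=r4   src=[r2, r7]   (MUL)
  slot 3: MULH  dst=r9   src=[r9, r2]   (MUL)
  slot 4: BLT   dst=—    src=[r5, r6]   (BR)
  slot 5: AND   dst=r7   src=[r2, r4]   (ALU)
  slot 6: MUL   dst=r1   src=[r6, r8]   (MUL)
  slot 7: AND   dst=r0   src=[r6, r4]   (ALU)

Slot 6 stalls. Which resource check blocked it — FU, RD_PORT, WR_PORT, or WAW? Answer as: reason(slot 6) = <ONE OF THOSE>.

reason(slot 6) = WR_PORT

(0) want 1×ALU +2rd +1wr — yes → AL2|MU2|ME1|BR1|rd6|wr1
(1) want 1×MUL +2rd +1wr — WAW → AL2|MU2|ME1|BR1|rd6|wr1
(2) want 1×MUL +2rd +1wr — yes → AL2|MU1|ME1|BR1|rd4|wr0
(3) want 1×MUL +2rd +1wr — WR_PORT → AL2|MU1|ME1|BR1|rd4|wr0
(4) want 1×BR +2rd +0wr — yes → AL2|MU1|ME1|BR0|rd2|wr0
(5) want 1×ALU +2rd +1wr — WR_PORT → AL2|MU1|ME1|BR0|rd2|wr0
(6) want 1×MUL +2rd +1wr — WR_PORT → AL2|MU1|ME1|BR0|rd2|wr0
(7) want 1×ALU +2rd +1wr — WR_PORT → AL2|MU1|ME1|BR0|rd2|wr0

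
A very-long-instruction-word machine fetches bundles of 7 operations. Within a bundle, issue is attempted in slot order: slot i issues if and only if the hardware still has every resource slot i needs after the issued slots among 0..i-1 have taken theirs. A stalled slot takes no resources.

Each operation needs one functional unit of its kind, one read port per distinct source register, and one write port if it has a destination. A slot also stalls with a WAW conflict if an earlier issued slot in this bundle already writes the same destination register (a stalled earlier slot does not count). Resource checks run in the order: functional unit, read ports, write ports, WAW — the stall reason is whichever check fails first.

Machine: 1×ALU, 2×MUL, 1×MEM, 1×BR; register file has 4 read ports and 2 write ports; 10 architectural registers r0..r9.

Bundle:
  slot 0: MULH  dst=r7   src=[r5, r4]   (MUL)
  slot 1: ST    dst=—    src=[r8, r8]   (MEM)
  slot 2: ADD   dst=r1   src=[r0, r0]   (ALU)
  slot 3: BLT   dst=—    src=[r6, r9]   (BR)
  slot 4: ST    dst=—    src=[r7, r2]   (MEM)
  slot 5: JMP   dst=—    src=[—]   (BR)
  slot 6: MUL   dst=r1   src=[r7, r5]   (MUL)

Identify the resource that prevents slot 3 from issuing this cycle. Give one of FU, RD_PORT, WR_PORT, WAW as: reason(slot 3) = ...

reason(slot 3) = RD_PORT

slot 0 (MUL): ISSUE — free A1,Mu1,Ld1,B1 rp2 wp1
slot 1 (MEM): ISSUE — free A1,Mu1,Ld0,B1 rp1 wp1
slot 2 (ALU): ISSUE — free A0,Mu1,Ld0,B1 rp0 wp0
slot 3 (BR): stall RD_PORT — free A0,Mu1,Ld0,B1 rp0 wp0
slot 4 (MEM): stall FU — free A0,Mu1,Ld0,B1 rp0 wp0
slot 5 (BR): ISSUE — free A0,Mu1,Ld0,B0 rp0 wp0
slot 6 (MUL): stall RD_PORT — free A0,Mu1,Ld0,B0 rp0 wp0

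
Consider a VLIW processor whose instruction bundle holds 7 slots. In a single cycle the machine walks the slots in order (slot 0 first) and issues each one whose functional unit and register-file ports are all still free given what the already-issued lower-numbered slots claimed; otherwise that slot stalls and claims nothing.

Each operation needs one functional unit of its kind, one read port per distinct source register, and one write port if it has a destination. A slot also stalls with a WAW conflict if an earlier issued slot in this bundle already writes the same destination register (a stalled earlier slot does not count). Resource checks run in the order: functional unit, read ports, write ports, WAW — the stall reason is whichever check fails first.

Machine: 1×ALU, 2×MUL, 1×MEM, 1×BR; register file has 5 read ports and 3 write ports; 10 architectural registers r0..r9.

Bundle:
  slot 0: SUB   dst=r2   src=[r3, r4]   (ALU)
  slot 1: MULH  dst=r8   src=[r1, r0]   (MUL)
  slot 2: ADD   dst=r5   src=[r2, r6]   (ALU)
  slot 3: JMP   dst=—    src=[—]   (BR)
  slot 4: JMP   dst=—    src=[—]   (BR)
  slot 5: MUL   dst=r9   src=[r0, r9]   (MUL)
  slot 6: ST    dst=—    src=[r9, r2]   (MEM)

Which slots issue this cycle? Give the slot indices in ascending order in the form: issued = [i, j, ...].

issued = [0, 1, 3]

slot 0 (ALU): ISSUE — free A0,Mu2,Ld1,B1 rp3 wp2
slot 1 (MUL): ISSUE — free A0,Mu1,Ld1,B1 rp1 wp1
slot 2 (ALU): stall FU — free A0,Mu1,Ld1,B1 rp1 wp1
slot 3 (BR): ISSUE — free A0,Mu1,Ld1,B0 rp1 wp1
slot 4 (BR): stall FU — free A0,Mu1,Ld1,B0 rp1 wp1
slot 5 (MUL): stall RD_PORT — free A0,Mu1,Ld1,B0 rp1 wp1
slot 6 (MEM): stall RD_PORT — free A0,Mu1,Ld1,B0 rp1 wp1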